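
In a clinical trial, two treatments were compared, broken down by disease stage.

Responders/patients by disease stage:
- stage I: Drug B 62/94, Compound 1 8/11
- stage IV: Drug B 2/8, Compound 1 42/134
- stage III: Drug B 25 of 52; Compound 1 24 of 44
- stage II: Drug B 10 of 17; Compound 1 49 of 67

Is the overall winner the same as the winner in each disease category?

No

Stage I: Drug B 62/94 = 66.0%, Compound 1 8/11 = 72.7% → Compound 1
Stage IV: Drug B 2/8 = 25.0%, Compound 1 42/134 = 31.3% → Compound 1
Stage III: Drug B 25/52 = 48.1%, Compound 1 24/44 = 54.5% → Compound 1
Stage II: Drug B 10/17 = 58.8%, Compound 1 49/67 = 73.1% → Compound 1
Overall: Drug B 99/171 = 57.9%, Compound 1 123/256 = 48.0% → Drug B
Compound 1 wins each disease group but Drug B wins overall — the comparison reverses. Compound 1's patients skew toward stage IV, which has a lower base rate.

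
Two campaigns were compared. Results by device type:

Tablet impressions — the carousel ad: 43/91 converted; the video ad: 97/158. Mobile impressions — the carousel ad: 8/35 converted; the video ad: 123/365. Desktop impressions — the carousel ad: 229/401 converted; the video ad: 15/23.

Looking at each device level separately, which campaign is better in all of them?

the video ad

Tablet: the carousel ad 43/91 = 47.3%, the video ad 97/158 = 61.4% → the video ad
Mobile: the carousel ad 8/35 = 22.9%, the video ad 123/365 = 33.7% → the video ad
Desktop: the carousel ad 229/401 = 57.1%, the video ad 15/23 = 65.2% → the video ad
The video ad has the higher rate in all 3 groups.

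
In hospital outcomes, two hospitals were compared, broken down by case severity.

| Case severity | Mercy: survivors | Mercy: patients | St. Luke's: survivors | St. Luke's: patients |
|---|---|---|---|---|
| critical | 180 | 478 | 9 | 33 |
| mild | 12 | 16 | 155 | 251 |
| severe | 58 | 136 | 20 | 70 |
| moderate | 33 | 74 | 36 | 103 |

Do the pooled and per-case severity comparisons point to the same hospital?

Critical: Mercy 180/478 = 37.7%, St. Luke's 9/33 = 27.3% → Mercy
Mild: Mercy 12/16 = 75.0%, St. Luke's 155/251 = 61.8% → Mercy
Severe: Mercy 58/136 = 42.6%, St. Luke's 20/70 = 28.6% → Mercy
Moderate: Mercy 33/74 = 44.6%, St. Luke's 36/103 = 35.0% → Mercy
Overall: Mercy 283/704 = 40.2%, St. Luke's 220/457 = 48.1% → St. Luke's
Mercy wins each case group but St. Luke's wins overall — the comparison reverses. Mercy's patients skew toward critical, which has a lower base rate.

No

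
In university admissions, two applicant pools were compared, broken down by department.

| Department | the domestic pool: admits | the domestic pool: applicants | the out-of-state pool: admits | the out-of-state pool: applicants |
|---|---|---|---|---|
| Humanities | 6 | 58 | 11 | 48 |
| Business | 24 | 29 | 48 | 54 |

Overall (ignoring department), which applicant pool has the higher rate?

Humanities: the domestic pool 6/58 = 10.3%, the out-of-state pool 11/48 = 22.9% → the out-of-state pool
Business: the domestic pool 24/29 = 82.8%, the out-of-state pool 48/54 = 88.9% → the out-of-state pool
Overall: the domestic pool 30/87 = 34.5%, the out-of-state pool 59/102 = 57.8% → the out-of-state pool

the out-of-state pool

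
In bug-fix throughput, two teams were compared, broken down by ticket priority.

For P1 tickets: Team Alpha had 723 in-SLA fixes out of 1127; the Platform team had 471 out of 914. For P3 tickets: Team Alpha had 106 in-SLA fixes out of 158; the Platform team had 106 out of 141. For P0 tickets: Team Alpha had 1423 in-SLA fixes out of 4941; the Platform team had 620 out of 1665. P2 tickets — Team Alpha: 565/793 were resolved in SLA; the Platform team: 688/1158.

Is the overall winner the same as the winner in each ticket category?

P1: Team Alpha 723/1127 = 64.2%, the Platform team 471/914 = 51.5% → Team Alpha
P3: Team Alpha 106/158 = 67.1%, the Platform team 106/141 = 75.2% → the Platform team
P0: Team Alpha 1423/4941 = 28.8%, the Platform team 620/1665 = 37.2% → the Platform team
P2: Team Alpha 565/793 = 71.2%, the Platform team 688/1158 = 59.4% → Team Alpha
Overall: Team Alpha 2817/7019 = 40.1%, the Platform team 1885/3878 = 48.6% → the Platform team
Neither sweeps: Team Alpha wins 2 of 4 groups, the Platform team wins 2. The Platform team wins overall but not every group — no Simpson reversal.

No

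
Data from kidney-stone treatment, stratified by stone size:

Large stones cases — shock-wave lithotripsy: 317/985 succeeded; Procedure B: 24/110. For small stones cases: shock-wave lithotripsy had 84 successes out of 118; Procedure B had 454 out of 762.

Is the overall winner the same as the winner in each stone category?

No

Large stones: shock-wave lithotripsy 317/985 = 32.2%, Procedure B 24/110 = 21.8% → shock-wave lithotripsy
Small stones: shock-wave lithotripsy 84/118 = 71.2%, Procedure B 454/762 = 59.6% → shock-wave lithotripsy
Overall: shock-wave lithotripsy 401/1103 = 36.4%, Procedure B 478/872 = 54.8% → Procedure B
Shock-wave lithotripsy wins each stone group but Procedure B wins overall — the comparison reverses. Shock-wave lithotripsy's cases skew toward large stones, which has a lower base rate.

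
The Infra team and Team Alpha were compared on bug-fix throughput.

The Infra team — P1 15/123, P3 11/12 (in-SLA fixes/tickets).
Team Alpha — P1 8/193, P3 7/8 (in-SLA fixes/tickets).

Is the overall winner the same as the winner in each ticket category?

Yes

P1: the Infra team 15/123 = 12.2%, Team Alpha 8/193 = 4.1% → the Infra team
P3: the Infra team 11/12 = 91.7%, Team Alpha 7/8 = 87.5% → the Infra team
Overall: the Infra team 26/135 = 19.3%, Team Alpha 15/201 = 7.5% → the Infra team
The Infra team wins overall and in every ticket group — no reversal.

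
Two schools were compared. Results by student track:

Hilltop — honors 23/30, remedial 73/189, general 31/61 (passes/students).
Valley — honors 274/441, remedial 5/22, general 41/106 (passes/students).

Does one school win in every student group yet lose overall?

Yes

Honors: Hilltop 23/30 = 76.7%, Valley 274/441 = 62.1% → Hilltop
Remedial: Hilltop 73/189 = 38.6%, Valley 5/22 = 22.7% → Hilltop
General: Hilltop 31/61 = 50.8%, Valley 41/106 = 38.7% → Hilltop
Overall: Hilltop 127/280 = 45.4%, Valley 320/569 = 56.2% → Valley
Hilltop wins each student group but Valley wins overall — the comparison reverses. Hilltop's students skew toward remedial, which has a lower base rate.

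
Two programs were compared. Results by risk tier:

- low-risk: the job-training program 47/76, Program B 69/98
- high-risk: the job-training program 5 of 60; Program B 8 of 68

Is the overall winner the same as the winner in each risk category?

Low-risk: the job-training program 47/76 = 61.8%, Program B 69/98 = 70.4% → Program B
High-risk: the job-training program 5/60 = 8.3%, Program B 8/68 = 11.8% → Program B
Overall: the job-training program 52/136 = 38.2%, Program B 77/166 = 46.4% → Program B
Program B wins overall and in every risk group — no reversal.

Yes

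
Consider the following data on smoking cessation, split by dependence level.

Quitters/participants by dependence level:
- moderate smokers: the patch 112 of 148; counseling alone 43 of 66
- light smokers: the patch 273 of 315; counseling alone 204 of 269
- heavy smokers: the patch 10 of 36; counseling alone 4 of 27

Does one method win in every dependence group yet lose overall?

Moderate smokers: the patch 112/148 = 75.7%, counseling alone 43/66 = 65.2% → the patch
Light smokers: the patch 273/315 = 86.7%, counseling alone 204/269 = 75.8% → the patch
Heavy smokers: the patch 10/36 = 27.8%, counseling alone 4/27 = 14.8% → the patch
Overall: the patch 395/499 = 79.2%, counseling alone 251/362 = 69.3% → the patch
The patch wins overall and in every dependence group — no reversal.

No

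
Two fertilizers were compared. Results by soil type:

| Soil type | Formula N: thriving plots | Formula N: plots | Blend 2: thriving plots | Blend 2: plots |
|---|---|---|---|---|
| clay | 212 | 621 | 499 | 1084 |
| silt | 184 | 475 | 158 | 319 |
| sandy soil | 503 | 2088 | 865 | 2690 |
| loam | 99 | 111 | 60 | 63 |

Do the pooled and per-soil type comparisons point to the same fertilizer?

Yes

Clay: Formula N 212/621 = 34.1%, Blend 2 499/1084 = 46.0% → Blend 2
Silt: Formula N 184/475 = 38.7%, Blend 2 158/319 = 49.5% → Blend 2
Sandy soil: Formula N 503/2088 = 24.1%, Blend 2 865/2690 = 32.2% → Blend 2
Loam: Formula N 99/111 = 89.2%, Blend 2 60/63 = 95.2% → Blend 2
Overall: Formula N 998/3295 = 30.3%, Blend 2 1582/4156 = 38.1% → Blend 2
Blend 2 wins overall and in every soil group — no reversal.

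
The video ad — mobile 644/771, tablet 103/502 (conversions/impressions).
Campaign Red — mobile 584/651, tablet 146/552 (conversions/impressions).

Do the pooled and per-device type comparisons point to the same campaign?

Mobile: the video ad 644/771 = 83.5%, Campaign Red 584/651 = 89.7% → Campaign Red
Tablet: the video ad 103/502 = 20.5%, Campaign Red 146/552 = 26.4% → Campaign Red
Overall: the video ad 747/1273 = 58.7%, Campaign Red 730/1203 = 60.7% → Campaign Red
Campaign Red wins overall and in every device group — no reversal.

Yes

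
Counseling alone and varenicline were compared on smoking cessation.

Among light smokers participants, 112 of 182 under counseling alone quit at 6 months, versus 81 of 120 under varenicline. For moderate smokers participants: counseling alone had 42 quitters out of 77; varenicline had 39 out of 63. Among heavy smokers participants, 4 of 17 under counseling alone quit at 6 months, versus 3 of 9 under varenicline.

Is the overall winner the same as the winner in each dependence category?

Light smokers: counseling alone 112/182 = 61.5%, varenicline 81/120 = 67.5% → varenicline
Moderate smokers: counseling alone 42/77 = 54.5%, varenicline 39/63 = 61.9% → varenicline
Heavy smokers: counseling alone 4/17 = 23.5%, varenicline 3/9 = 33.3% → varenicline
Overall: counseling alone 158/276 = 57.2%, varenicline 123/192 = 64.1% → varenicline
Varenicline wins overall and in every dependence group — no reversal.

Yes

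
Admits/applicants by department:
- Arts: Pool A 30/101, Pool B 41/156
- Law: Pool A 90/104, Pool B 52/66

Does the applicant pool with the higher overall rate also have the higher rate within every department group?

Yes

Arts: Pool A 30/101 = 29.7%, Pool B 41/156 = 26.3% → Pool A
Law: Pool A 90/104 = 86.5%, Pool B 52/66 = 78.8% → Pool A
Overall: Pool A 120/205 = 58.5%, Pool B 93/222 = 41.9% → Pool A
Pool A wins overall and in every department group — no reversal.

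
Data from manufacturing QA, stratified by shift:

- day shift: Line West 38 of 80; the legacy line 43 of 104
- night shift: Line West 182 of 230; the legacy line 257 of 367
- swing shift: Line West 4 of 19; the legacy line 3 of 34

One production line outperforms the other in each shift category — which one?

Line West

Day shift: Line West 38/80 = 47.5%, the legacy line 43/104 = 41.3% → Line West
Night shift: Line West 182/230 = 79.1%, the legacy line 257/367 = 70.0% → Line West
Swing shift: Line West 4/19 = 21.1%, the legacy line 3/34 = 8.8% → Line West
Line West has the higher rate in all 3 groups.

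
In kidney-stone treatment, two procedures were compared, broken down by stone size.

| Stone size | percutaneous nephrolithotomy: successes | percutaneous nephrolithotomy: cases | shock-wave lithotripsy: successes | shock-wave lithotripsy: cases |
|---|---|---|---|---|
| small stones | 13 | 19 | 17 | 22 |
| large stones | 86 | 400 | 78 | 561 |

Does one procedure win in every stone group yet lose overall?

Small stones: percutaneous nephrolithotomy 13/19 = 68.4%, shock-wave lithotripsy 17/22 = 77.3% → shock-wave lithotripsy
Large stones: percutaneous nephrolithotomy 86/400 = 21.5%, shock-wave lithotripsy 78/561 = 13.9% → percutaneous nephrolithotomy
Overall: percutaneous nephrolithotomy 99/419 = 23.6%, shock-wave lithotripsy 95/583 = 16.3% → percutaneous nephrolithotomy
Neither sweeps: percutaneous nephrolithotomy wins 1 of 2 groups, shock-wave lithotripsy wins 1. Percutaneous nephrolithotomy wins overall but not every group — no Simpson reversal.

No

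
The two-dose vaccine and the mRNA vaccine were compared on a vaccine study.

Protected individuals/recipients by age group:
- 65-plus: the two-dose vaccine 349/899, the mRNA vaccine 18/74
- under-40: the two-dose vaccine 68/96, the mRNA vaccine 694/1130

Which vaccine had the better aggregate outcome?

the mRNA vaccine

65-plus: the two-dose vaccine 349/899 = 38.8%, the mRNA vaccine 18/74 = 24.3% → the two-dose vaccine
Under-40: the two-dose vaccine 68/96 = 70.8%, the mRNA vaccine 694/1130 = 61.4% → the two-dose vaccine
Overall: the two-dose vaccine 417/995 = 41.9%, the mRNA vaccine 712/1204 = 59.1% → the mRNA vaccine
(The two-dose vaccine wins every age group but the mRNA vaccine wins overall — the two-dose vaccine's recipients skew toward the low-rate 65-plus group.)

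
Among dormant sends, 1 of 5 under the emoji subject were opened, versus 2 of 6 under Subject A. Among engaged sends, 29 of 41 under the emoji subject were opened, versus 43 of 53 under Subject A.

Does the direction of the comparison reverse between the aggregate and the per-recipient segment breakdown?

No

Dormant: the emoji subject 1/5 = 20.0%, Subject A 2/6 = 33.3% → Subject A
Engaged: the emoji subject 29/41 = 70.7%, Subject A 43/53 = 81.1% → Subject A
Overall: the emoji subject 30/46 = 65.2%, Subject A 45/59 = 76.3% → Subject A
Subject A wins overall and in every recipient group — no reversal.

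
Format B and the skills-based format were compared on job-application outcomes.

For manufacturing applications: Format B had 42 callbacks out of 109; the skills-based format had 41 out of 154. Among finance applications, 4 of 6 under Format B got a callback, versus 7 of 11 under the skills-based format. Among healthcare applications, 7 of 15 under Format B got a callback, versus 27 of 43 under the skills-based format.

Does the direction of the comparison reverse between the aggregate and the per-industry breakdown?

No

Manufacturing: Format B 42/109 = 38.5%, the skills-based format 41/154 = 26.6% → Format B
Finance: Format B 4/6 = 66.7%, the skills-based format 7/11 = 63.6% → Format B
Healthcare: Format B 7/15 = 46.7%, the skills-based format 27/43 = 62.8% → the skills-based format
Overall: Format B 53/130 = 40.8%, the skills-based format 75/208 = 36.1% → Format B
Neither sweeps: Format B wins 2 of 3 groups, the skills-based format wins 1. Format B wins overall but not every group — no Simpson reversal.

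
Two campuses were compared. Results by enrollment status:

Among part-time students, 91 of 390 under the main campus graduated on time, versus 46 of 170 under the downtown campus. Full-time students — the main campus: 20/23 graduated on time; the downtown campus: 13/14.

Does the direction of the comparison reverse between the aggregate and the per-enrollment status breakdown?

No

Part-time: the main campus 91/390 = 23.3%, the downtown campus 46/170 = 27.1% → the downtown campus
Full-time: the main campus 20/23 = 87.0%, the downtown campus 13/14 = 92.9% → the downtown campus
Overall: the main campus 111/413 = 26.9%, the downtown campus 59/184 = 32.1% → the downtown campus
The downtown campus wins overall and in every enrollment group — no reversal.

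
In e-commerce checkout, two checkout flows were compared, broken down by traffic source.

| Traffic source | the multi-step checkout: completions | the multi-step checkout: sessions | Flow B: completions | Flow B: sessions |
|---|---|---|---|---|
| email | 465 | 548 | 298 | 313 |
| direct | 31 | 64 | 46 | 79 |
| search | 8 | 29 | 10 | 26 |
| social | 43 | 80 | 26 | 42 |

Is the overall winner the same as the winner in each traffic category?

Email: the multi-step checkout 465/548 = 84.9%, Flow B 298/313 = 95.2% → Flow B
Direct: the multi-step checkout 31/64 = 48.4%, Flow B 46/79 = 58.2% → Flow B
Search: the multi-step checkout 8/29 = 27.6%, Flow B 10/26 = 38.5% → Flow B
Social: the multi-step checkout 43/80 = 53.8%, Flow B 26/42 = 61.9% → Flow B
Overall: the multi-step checkout 547/721 = 75.9%, Flow B 380/460 = 82.6% → Flow B
Flow B wins overall and in every traffic group — no reversal.

Yes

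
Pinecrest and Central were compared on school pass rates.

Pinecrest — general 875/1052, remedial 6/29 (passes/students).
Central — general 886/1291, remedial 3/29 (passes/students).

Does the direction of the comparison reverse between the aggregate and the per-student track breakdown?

General: Pinecrest 875/1052 = 83.2%, Central 886/1291 = 68.6% → Pinecrest
Remedial: Pinecrest 6/29 = 20.7%, Central 3/29 = 10.3% → Pinecrest
Overall: Pinecrest 881/1081 = 81.5%, Central 889/1320 = 67.3% → Pinecrest
Pinecrest wins overall and in every student group — no reversal.

No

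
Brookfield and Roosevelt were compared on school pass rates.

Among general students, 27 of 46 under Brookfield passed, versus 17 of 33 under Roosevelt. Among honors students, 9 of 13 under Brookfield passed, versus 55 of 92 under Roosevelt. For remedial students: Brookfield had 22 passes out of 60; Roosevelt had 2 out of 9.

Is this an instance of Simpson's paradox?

General: Brookfield 27/46 = 58.7%, Roosevelt 17/33 = 51.5% → Brookfield
Honors: Brookfield 9/13 = 69.2%, Roosevelt 55/92 = 59.8% → Brookfield
Remedial: Brookfield 22/60 = 36.7%, Roosevelt 2/9 = 22.2% → Brookfield
Overall: Brookfield 58/119 = 48.7%, Roosevelt 74/134 = 55.2% → Roosevelt
Brookfield wins each student group but Roosevelt wins overall — the comparison reverses. Brookfield's students skew toward remedial, which has a lower base rate.

Yes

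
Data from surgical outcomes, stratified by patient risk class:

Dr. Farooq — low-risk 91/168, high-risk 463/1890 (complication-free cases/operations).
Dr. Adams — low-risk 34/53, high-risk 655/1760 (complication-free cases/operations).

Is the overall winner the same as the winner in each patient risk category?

Yes

Low-risk: Dr. Farooq 91/168 = 54.2%, Dr. Adams 34/53 = 64.2% → Dr. Adams
High-risk: Dr. Farooq 463/1890 = 24.5%, Dr. Adams 655/1760 = 37.2% → Dr. Adams
Overall: Dr. Farooq 554/2058 = 26.9%, Dr. Adams 689/1813 = 38.0% → Dr. Adams
Dr. Adams wins overall and in every patient risk group — no reversal.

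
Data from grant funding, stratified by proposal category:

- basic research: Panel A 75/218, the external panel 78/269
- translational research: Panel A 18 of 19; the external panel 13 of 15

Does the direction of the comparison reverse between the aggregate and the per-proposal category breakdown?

Basic research: Panel A 75/218 = 34.4%, the external panel 78/269 = 29.0% → Panel A
Translational research: Panel A 18/19 = 94.7%, the external panel 13/15 = 86.7% → Panel A
Overall: Panel A 93/237 = 39.2%, the external panel 91/284 = 32.0% → Panel A
Panel A wins overall and in every proposal group — no reversal.

No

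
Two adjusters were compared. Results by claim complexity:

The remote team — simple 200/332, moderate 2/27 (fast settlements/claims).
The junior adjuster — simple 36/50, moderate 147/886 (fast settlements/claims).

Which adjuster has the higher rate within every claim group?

Simple: the remote team 200/332 = 60.2%, the junior adjuster 36/50 = 72.0% → the junior adjuster
Moderate: the remote team 2/27 = 7.4%, the junior adjuster 147/886 = 16.6% → the junior adjuster
The junior adjuster has the higher rate in both groups.

the junior adjuster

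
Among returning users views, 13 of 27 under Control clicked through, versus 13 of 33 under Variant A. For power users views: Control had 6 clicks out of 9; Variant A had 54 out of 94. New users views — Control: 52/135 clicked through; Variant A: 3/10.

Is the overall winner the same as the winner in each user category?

No

Returning users: Control 13/27 = 48.1%, Variant A 13/33 = 39.4% → Control
Power users: Control 6/9 = 66.7%, Variant A 54/94 = 57.4% → Control
New users: Control 52/135 = 38.5%, Variant A 3/10 = 30.0% → Control
Overall: Control 71/171 = 41.5%, Variant A 70/137 = 51.1% → Variant A
Control wins each user group but Variant A wins overall — the comparison reverses. Control's views skew toward new users, which has a lower base rate.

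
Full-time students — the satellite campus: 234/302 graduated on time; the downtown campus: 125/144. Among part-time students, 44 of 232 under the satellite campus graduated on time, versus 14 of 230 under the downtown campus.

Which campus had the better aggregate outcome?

Full-time: the satellite campus 234/302 = 77.5%, the downtown campus 125/144 = 86.8% → the downtown campus
Part-time: the satellite campus 44/232 = 19.0%, the downtown campus 14/230 = 6.1% → the satellite campus
Overall: the satellite campus 278/534 = 52.1%, the downtown campus 139/374 = 37.2% → the satellite campus
(Neither sweeps every enrollment group, but the satellite campus has the higher pooled rate.)

the satellite campus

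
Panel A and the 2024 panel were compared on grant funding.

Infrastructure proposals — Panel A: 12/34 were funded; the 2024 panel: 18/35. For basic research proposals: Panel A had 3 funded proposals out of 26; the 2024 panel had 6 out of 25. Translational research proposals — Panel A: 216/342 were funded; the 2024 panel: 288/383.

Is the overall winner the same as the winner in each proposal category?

Yes

Infrastructure: Panel A 12/34 = 35.3%, the 2024 panel 18/35 = 51.4% → the 2024 panel
Basic research: Panel A 3/26 = 11.5%, the 2024 panel 6/25 = 24.0% → the 2024 panel
Translational research: Panel A 216/342 = 63.2%, the 2024 panel 288/383 = 75.2% → the 2024 panel
Overall: Panel A 231/402 = 57.5%, the 2024 panel 312/443 = 70.4% → the 2024 panel
The 2024 panel wins overall and in every proposal group — no reversal.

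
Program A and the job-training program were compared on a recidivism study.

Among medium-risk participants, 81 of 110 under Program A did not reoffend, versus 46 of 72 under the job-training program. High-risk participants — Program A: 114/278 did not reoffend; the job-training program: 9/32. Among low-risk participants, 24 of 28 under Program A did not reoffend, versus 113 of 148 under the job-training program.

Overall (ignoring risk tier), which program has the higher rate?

Medium-risk: Program A 81/110 = 73.6%, the job-training program 46/72 = 63.9% → Program A
High-risk: Program A 114/278 = 41.0%, the job-training program 9/32 = 28.1% → Program A
Low-risk: Program A 24/28 = 85.7%, the job-training program 113/148 = 76.4% → Program A
Overall: Program A 219/416 = 52.6%, the job-training program 168/252 = 66.7% → the job-training program
(Program A wins every risk group but the job-training program wins overall — Program A's participants skew toward the low-rate high-risk group.)

the job-training program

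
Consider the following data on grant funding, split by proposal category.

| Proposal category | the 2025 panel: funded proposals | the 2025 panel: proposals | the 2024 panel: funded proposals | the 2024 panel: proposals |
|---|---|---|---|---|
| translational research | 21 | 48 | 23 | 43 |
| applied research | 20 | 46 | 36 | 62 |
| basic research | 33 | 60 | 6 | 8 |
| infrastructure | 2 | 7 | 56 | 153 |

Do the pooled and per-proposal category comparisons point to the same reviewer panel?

Translational research: the 2025 panel 21/48 = 43.8%, the 2024 panel 23/43 = 53.5% → the 2024 panel
Applied research: the 2025 panel 20/46 = 43.5%, the 2024 panel 36/62 = 58.1% → the 2024 panel
Basic research: the 2025 panel 33/60 = 55.0%, the 2024 panel 6/8 = 75.0% → the 2024 panel
Infrastructure: the 2025 panel 2/7 = 28.6%, the 2024 panel 56/153 = 36.6% → the 2024 panel
Overall: the 2025 panel 76/161 = 47.2%, the 2024 panel 121/266 = 45.5% → the 2025 panel
The 2024 panel wins each proposal group but the 2025 panel wins overall — the comparison reverses. The 2024 panel's proposals skew toward infrastructure, which has a lower base rate.

No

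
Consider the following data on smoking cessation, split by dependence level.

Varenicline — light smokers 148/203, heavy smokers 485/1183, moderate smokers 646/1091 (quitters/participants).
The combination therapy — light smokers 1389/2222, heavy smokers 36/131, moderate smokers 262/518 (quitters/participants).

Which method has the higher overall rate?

the combination therapy

Light smokers: varenicline 148/203 = 72.9%, the combination therapy 1389/2222 = 62.5% → varenicline
Heavy smokers: varenicline 485/1183 = 41.0%, the combination therapy 36/131 = 27.5% → varenicline
Moderate smokers: varenicline 646/1091 = 59.2%, the combination therapy 262/518 = 50.6% → varenicline
Overall: varenicline 1279/2477 = 51.6%, the combination therapy 1687/2871 = 58.8% → the combination therapy
(Varenicline wins every dependence group but the combination therapy wins overall — varenicline's participants skew toward the low-rate heavy smokers group.)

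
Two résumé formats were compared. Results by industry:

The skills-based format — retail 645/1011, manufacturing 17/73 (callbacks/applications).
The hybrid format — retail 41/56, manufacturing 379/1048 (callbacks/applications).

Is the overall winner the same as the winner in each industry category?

No

Retail: the skills-based format 645/1011 = 63.8%, the hybrid format 41/56 = 73.2% → the hybrid format
Manufacturing: the skills-based format 17/73 = 23.3%, the hybrid format 379/1048 = 36.2% → the hybrid format
Overall: the skills-based format 662/1084 = 61.1%, the hybrid format 420/1104 = 38.0% → the skills-based format
The hybrid format wins each industry group but the skills-based format wins overall — the comparison reverses. The hybrid format's applications skew toward manufacturing, which has a lower base rate.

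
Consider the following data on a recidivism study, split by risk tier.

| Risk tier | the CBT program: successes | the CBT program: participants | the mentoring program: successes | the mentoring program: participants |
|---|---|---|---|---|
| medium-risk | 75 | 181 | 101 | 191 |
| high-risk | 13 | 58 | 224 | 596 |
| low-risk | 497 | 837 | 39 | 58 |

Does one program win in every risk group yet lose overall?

Medium-risk: the CBT program 75/181 = 41.4%, the mentoring program 101/191 = 52.9% → the mentoring program
High-risk: the CBT program 13/58 = 22.4%, the mentoring program 224/596 = 37.6% → the mentoring program
Low-risk: the CBT program 497/837 = 59.4%, the mentoring program 39/58 = 67.2% → the mentoring program
Overall: the CBT program 585/1076 = 54.4%, the mentoring program 364/845 = 43.1% → the CBT program
The mentoring program wins each risk group but the CBT program wins overall — the comparison reverses. The mentoring program's participants skew toward high-risk, which has a lower base rate.

Yes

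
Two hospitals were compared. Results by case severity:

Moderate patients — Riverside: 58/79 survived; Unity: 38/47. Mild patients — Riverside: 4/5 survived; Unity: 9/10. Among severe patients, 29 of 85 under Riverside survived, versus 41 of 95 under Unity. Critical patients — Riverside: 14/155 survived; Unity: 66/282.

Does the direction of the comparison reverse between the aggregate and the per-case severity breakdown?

Moderate: Riverside 58/79 = 73.4%, Unity 38/47 = 80.9% → Unity
Mild: Riverside 4/5 = 80.0%, Unity 9/10 = 90.0% → Unity
Severe: Riverside 29/85 = 34.1%, Unity 41/95 = 43.2% → Unity
Critical: Riverside 14/155 = 9.0%, Unity 66/282 = 23.4% → Unity
Overall: Riverside 105/324 = 32.4%, Unity 154/434 = 35.5% → Unity
Unity wins overall and in every case group — no reversal.

No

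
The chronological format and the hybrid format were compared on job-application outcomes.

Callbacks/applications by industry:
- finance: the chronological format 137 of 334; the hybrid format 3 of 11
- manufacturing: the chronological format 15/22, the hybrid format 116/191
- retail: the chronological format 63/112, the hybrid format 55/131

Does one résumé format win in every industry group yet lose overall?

Finance: the chronological format 137/334 = 41.0%, the hybrid format 3/11 = 27.3% → the chronological format
Manufacturing: the chronological format 15/22 = 68.2%, the hybrid format 116/191 = 60.7% → the chronological format
Retail: the chronological format 63/112 = 56.2%, the hybrid format 55/131 = 42.0% → the chronological format
Overall: the chronological format 215/468 = 45.9%, the hybrid format 174/333 = 52.3% → the hybrid format
The chronological format wins each industry group but the hybrid format wins overall — the comparison reverses. The chronological format's applications skew toward finance, which has a lower base rate.

Yes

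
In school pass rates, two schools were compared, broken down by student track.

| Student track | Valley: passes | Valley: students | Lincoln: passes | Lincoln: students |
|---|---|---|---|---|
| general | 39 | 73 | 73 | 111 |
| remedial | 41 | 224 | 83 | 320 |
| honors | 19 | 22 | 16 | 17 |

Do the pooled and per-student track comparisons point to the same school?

General: Valley 39/73 = 53.4%, Lincoln 73/111 = 65.8% → Lincoln
Remedial: Valley 41/224 = 18.3%, Lincoln 83/320 = 25.9% → Lincoln
Honors: Valley 19/22 = 86.4%, Lincoln 16/17 = 94.1% → Lincoln
Overall: Valley 99/319 = 31.0%, Lincoln 172/448 = 38.4% → Lincoln
Lincoln wins overall and in every student group — no reversal.

Yes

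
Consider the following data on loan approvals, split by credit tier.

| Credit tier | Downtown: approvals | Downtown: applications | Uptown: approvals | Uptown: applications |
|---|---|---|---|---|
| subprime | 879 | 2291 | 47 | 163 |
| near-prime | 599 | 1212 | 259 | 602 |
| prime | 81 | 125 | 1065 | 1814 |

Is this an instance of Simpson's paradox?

Subprime: Downtown 879/2291 = 38.4%, Uptown 47/163 = 28.8% → Downtown
Near-prime: Downtown 599/1212 = 49.4%, Uptown 259/602 = 43.0% → Downtown
Prime: Downtown 81/125 = 64.8%, Uptown 1065/1814 = 58.7% → Downtown
Overall: Downtown 1559/3628 = 43.0%, Uptown 1371/2579 = 53.2% → Uptown
Downtown wins each credit group but Uptown wins overall — the comparison reverses. Downtown's applications skew toward subprime, which has a lower base rate.

Yes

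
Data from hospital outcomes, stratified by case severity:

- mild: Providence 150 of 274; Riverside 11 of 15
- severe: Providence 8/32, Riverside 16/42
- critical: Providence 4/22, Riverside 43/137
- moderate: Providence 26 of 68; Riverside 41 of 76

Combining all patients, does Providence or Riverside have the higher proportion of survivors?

Mild: Providence 150/274 = 54.7%, Riverside 11/15 = 73.3% → Riverside
Severe: Providence 8/32 = 25.0%, Riverside 16/42 = 38.1% → Riverside
Critical: Providence 4/22 = 18.2%, Riverside 43/137 = 31.4% → Riverside
Moderate: Providence 26/68 = 38.2%, Riverside 41/76 = 53.9% → Riverside
Overall: Providence 188/396 = 47.5%, Riverside 111/270 = 41.1% → Providence
(Riverside wins every case group but Providence wins overall — Riverside's patients skew toward the low-rate critical group.)

Providence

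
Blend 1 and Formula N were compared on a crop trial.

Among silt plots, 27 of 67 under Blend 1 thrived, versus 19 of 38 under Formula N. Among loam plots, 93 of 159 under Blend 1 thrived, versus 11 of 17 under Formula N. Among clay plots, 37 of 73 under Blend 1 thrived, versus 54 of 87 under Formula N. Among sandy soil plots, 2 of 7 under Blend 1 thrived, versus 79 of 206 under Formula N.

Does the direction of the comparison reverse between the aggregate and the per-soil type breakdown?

Yes

Silt: Blend 1 27/67 = 40.3%, Formula N 19/38 = 50.0% → Formula N
Loam: Blend 1 93/159 = 58.5%, Formula N 11/17 = 64.7% → Formula N
Clay: Blend 1 37/73 = 50.7%, Formula N 54/87 = 62.1% → Formula N
Sandy soil: Blend 1 2/7 = 28.6%, Formula N 79/206 = 38.3% → Formula N
Overall: Blend 1 159/306 = 52.0%, Formula N 163/348 = 46.8% → Blend 1
Formula N wins each soil group but Blend 1 wins overall — the comparison reverses. Formula N's plots skew toward sandy soil, which has a lower base rate.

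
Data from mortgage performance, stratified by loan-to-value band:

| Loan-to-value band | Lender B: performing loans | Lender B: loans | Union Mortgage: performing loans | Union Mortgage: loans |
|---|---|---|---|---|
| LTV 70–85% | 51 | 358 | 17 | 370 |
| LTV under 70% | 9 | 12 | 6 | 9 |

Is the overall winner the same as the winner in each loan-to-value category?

LTV 70–85%: Lender B 51/358 = 14.2%, Union Mortgage 17/370 = 4.6% → Lender B
LTV under 70%: Lender B 9/12 = 75.0%, Union Mortgage 6/9 = 66.7% → Lender B
Overall: Lender B 60/370 = 16.2%, Union Mortgage 23/379 = 6.1% → Lender B
Lender B wins overall and in every loan-to-value group — no reversal.

Yes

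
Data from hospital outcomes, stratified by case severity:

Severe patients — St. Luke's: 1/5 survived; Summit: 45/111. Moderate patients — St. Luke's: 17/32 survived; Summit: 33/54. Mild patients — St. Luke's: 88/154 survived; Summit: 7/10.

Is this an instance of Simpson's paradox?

Severe: St. Luke's 1/5 = 20.0%, Summit 45/111 = 40.5% → Summit
Moderate: St. Luke's 17/32 = 53.1%, Summit 33/54 = 61.1% → Summit
Mild: St. Luke's 88/154 = 57.1%, Summit 7/10 = 70.0% → Summit
Overall: St. Luke's 106/191 = 55.5%, Summit 85/175 = 48.6% → St. Luke's
Summit wins each case group but St. Luke's wins overall — the comparison reverses. Summit's patients skew toward severe, which has a lower base rate.

Yes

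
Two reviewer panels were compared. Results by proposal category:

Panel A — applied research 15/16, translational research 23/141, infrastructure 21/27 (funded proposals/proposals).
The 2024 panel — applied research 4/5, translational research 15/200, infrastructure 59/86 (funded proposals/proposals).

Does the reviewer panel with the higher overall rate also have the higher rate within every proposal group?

Applied research: Panel A 15/16 = 93.8%, the 2024 panel 4/5 = 80.0% → Panel A
Translational research: Panel A 23/141 = 16.3%, the 2024 panel 15/200 = 7.5% → Panel A
Infrastructure: Panel A 21/27 = 77.8%, the 2024 panel 59/86 = 68.6% → Panel A
Overall: Panel A 59/184 = 32.1%, the 2024 panel 78/291 = 26.8% → Panel A
Panel A wins overall and in every proposal group — no reversal.

Yes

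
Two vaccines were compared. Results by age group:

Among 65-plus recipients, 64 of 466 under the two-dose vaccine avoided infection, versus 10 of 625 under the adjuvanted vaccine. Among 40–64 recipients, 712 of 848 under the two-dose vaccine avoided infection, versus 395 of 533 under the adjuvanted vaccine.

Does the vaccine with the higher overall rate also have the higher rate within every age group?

65-plus: the two-dose vaccine 64/466 = 13.7%, the adjuvanted vaccine 10/625 = 1.6% → the two-dose vaccine
40–64: the two-dose vaccine 712/848 = 84.0%, the adjuvanted vaccine 395/533 = 74.1% → the two-dose vaccine
Overall: the two-dose vaccine 776/1314 = 59.1%, the adjuvanted vaccine 405/1158 = 35.0% → the two-dose vaccine
The two-dose vaccine wins overall and in every age group — no reversal.

Yes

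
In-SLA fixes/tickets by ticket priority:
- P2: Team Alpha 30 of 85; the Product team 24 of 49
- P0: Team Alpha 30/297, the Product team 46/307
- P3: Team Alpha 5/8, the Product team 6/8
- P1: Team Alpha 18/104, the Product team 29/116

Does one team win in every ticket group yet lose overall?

P2: Team Alpha 30/85 = 35.3%, the Product team 24/49 = 49.0% → the Product team
P0: Team Alpha 30/297 = 10.1%, the Product team 46/307 = 15.0% → the Product team
P3: Team Alpha 5/8 = 62.5%, the Product team 6/8 = 75.0% → the Product team
P1: Team Alpha 18/104 = 17.3%, the Product team 29/116 = 25.0% → the Product team
Overall: Team Alpha 83/494 = 16.8%, the Product team 105/480 = 21.9% → the Product team
The Product team wins overall and in every ticket group — no reversal.

No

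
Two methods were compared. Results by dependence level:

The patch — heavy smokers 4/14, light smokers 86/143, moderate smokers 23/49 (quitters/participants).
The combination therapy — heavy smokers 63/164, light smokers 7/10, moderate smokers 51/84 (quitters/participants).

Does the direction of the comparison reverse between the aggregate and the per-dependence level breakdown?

Heavy smokers: the patch 4/14 = 28.6%, the combination therapy 63/164 = 38.4% → the combination therapy
Light smokers: the patch 86/143 = 60.1%, the combination therapy 7/10 = 70.0% → the combination therapy
Moderate smokers: the patch 23/49 = 46.9%, the combination therapy 51/84 = 60.7% → the combination therapy
Overall: the patch 113/206 = 54.9%, the combination therapy 121/258 = 46.9% → the patch
The combination therapy wins each dependence group but the patch wins overall — the comparison reverses. The combination therapy's participants skew toward heavy smokers, which has a lower base rate.

Yes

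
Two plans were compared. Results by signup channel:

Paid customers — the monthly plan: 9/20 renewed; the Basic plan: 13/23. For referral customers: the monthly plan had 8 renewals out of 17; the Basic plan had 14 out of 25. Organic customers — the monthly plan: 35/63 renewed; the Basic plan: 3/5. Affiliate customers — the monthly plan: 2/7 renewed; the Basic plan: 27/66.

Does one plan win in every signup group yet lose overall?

Paid: the monthly plan 9/20 = 45.0%, the Basic plan 13/23 = 56.5% → the Basic plan
Referral: the monthly plan 8/17 = 47.1%, the Basic plan 14/25 = 56.0% → the Basic plan
Organic: the monthly plan 35/63 = 55.6%, the Basic plan 3/5 = 60.0% → the Basic plan
Affiliate: the monthly plan 2/7 = 28.6%, the Basic plan 27/66 = 40.9% → the Basic plan
Overall: the monthly plan 54/107 = 50.5%, the Basic plan 57/119 = 47.9% → the monthly plan
The Basic plan wins each signup group but the monthly plan wins overall — the comparison reverses. The Basic plan's customers skew toward affiliate, which has a lower base rate.

Yes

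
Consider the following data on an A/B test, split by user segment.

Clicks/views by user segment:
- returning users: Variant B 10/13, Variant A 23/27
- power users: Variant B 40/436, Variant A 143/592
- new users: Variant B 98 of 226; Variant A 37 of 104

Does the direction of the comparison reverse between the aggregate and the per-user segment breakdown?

No

Returning users: Variant B 10/13 = 76.9%, Variant A 23/27 = 85.2% → Variant A
Power users: Variant B 40/436 = 9.2%, Variant A 143/592 = 24.2% → Variant A
New users: Variant B 98/226 = 43.4%, Variant A 37/104 = 35.6% → Variant B
Overall: Variant B 148/675 = 21.9%, Variant A 203/723 = 28.1% → Variant A
Neither sweeps: Variant B wins 1 of 3 groups, Variant A wins 2. Variant A wins overall but not every group — no Simpson reversal.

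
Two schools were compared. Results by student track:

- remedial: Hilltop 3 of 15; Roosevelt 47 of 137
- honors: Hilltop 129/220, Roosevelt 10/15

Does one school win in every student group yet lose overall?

Remedial: Hilltop 3/15 = 20.0%, Roosevelt 47/137 = 34.3% → Roosevelt
Honors: Hilltop 129/220 = 58.6%, Roosevelt 10/15 = 66.7% → Roosevelt
Overall: Hilltop 132/235 = 56.2%, Roosevelt 57/152 = 37.5% → Hilltop
Roosevelt wins each student group but Hilltop wins overall — the comparison reverses. Roosevelt's students skew toward remedial, which has a lower base rate.

Yes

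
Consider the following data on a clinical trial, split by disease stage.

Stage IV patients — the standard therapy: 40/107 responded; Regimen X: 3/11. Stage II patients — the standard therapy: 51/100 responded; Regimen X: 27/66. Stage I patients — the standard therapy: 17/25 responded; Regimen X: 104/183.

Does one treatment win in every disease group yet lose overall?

Yes

Stage IV: the standard therapy 40/107 = 37.4%, Regimen X 3/11 = 27.3% → the standard therapy
Stage II: the standard therapy 51/100 = 51.0%, Regimen X 27/66 = 40.9% → the standard therapy
Stage I: the standard therapy 17/25 = 68.0%, Regimen X 104/183 = 56.8% → the standard therapy
Overall: the standard therapy 108/232 = 46.6%, Regimen X 134/260 = 51.5% → Regimen X
The standard therapy wins each disease group but Regimen X wins overall — the comparison reverses. The standard therapy's patients skew toward stage IV, which has a lower base rate.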